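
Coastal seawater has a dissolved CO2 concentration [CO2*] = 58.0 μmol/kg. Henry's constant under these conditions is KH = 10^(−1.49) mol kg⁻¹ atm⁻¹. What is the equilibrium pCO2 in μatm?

pCO2 = 1790 μatm

KH = 10^(−1.49) = 3.236×10^-2 mol kg⁻¹ atm⁻¹
pCO2 = [CO2*]/KH = 58.0×10^-6 / 3.236×10^-2 = 1.79×10^-3 atm = 1790 μatm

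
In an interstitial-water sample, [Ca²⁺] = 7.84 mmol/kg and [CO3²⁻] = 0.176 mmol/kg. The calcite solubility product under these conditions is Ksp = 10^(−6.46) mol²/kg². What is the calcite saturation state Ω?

Ω = 3.98

Ksp = 10^(−6.46) = 3.467×10^-7
Ω = [Ca²⁺][CO3²⁻]/Ksp = (7.84×10^-3)(0.176×10^-3) / 3.467×10^-7 = 3.98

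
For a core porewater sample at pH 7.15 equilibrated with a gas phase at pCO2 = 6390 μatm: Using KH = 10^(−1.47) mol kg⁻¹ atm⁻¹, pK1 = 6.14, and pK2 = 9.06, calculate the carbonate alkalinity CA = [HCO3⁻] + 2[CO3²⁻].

CA = 2.27 mmol/kg

[CO2*] = KH · pCO2 = 10^(−1.47) × 6390×10^-6 = 2.165×10^-4 mol/kg
α₀ = 1/(1 + K1/[H⁺] + K1K2/[H⁺]²) = 1/(1 + 10^+1.01 + 10^-0.90) = 0.08804
DIC = [CO2*]/α₀ = 2.165×10^-4 / 0.08804 = 2.459 mmol/kg
CA = (α₁ + 2α₂)·DIC = (0.9009 + 2×0.01108) × 2.459 = 2.27 mmol/kg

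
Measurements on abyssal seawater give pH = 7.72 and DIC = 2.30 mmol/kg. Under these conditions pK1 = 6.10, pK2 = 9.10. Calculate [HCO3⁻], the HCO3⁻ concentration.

α₁ = 1 / (1 + [H⁺]/K1 + K2/[H⁺]) = 1 / (1 + 10^-1.62 + 10^-1.38)
   = 1 / (1 + 0.023988 + 0.041687) = 1/1.0657 = 0.9384
[HCO3⁻] = α₁ × DIC = 0.9384 × 2.30 = 2.16 mmol/kg

[HCO3⁻] = 2.16 mmol/kg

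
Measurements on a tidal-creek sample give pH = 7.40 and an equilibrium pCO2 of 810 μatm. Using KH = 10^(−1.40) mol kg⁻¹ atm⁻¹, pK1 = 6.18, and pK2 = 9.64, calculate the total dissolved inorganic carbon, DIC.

DIC = 0.570 mmol/kg

[CO2*] = KH · pCO2 = 10^(−1.40) × 810×10^-6 = 3.225×10^-5 mol/kg
α₀ = 1/(1 + K1/[H⁺] + K1K2/[H⁺]²) = 1/(1 + 10^+1.22 + 10^-1.02) = 0.05652
DIC = [CO2*]/α₀ = 3.225×10^-5 / 0.05652 = 0.570 mmol/kg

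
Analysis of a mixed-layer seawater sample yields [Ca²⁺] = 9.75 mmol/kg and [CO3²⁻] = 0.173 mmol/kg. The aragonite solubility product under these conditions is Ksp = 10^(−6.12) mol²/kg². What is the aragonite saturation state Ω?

Ksp = 10^(−6.12) = 7.586×10^-7
Ω = [Ca²⁺][CO3²⁻]/Ksp = (9.75×10^-3)(0.173×10^-3) / 7.586×10^-7 = 2.22

Ω = 2.22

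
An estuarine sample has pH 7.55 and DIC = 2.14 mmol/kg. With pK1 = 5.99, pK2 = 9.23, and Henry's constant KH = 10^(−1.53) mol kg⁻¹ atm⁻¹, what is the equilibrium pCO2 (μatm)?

pCO2 = 1900 μatm

α₀ = 1 / (1 + K1/[H⁺] + K1K2/[H⁺]²) = 1 / (1 + 10^+1.56 + 10^-0.12)
   = 1 / (1 + 36.308 + 0.75858) = 1/38.066 = 0.02627
[CO2*] = α₀ × DIC = 0.02627 × 2.14 = 0.05622 mmol/kg
pCO2 = [CO2*]/KH = 5.622×10^-5 / 2.951×10^-2 = 1900 μatm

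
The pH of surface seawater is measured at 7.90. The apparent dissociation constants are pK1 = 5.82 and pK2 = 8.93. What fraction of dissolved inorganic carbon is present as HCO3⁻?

α₁ = 0.908

α₁ = 1 / (1 + [H⁺]/K1 + K2/[H⁺]) = 1 / (1 + 10^-2.08 + 10^-1.03)
   = 1 / (1 + 0.0083176 + 0.093325) = 1/1.1016 = 0.9077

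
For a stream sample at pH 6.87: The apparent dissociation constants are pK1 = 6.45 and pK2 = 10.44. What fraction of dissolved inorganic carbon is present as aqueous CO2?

α₀ = 1 / (1 + K1/[H⁺] + K1K2/[H⁺]²) = 1 / (1 + 10^+0.42 + 10^-3.15)
   = 1 / (1 + 2.6303 + 0.00070795) = 1/3.6310 = 0.2754

α₀ = 0.275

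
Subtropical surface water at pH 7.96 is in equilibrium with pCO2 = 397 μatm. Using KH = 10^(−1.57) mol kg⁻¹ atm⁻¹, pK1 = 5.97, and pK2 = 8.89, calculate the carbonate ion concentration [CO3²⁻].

[CO3²⁻] = 0.123 mmol/kg

[CO2*] = KH · pCO2 = 10^(−1.57) × 397×10^-6 = 1.069×10^-5 mol/kg
α₀ = 1/(1 + K1/[H⁺] + K1K2/[H⁺]²) = 1/(1 + 10^+1.99 + 10^+1.06) = 0.009074
DIC = [CO2*]/α₀ = 1.069×10^-5 / 0.009074 = 1.178 mmol/kg
[CO3²⁻] = α₂·DIC; α₂ = 0.1042, so [CO3²⁻] = 0.1042 × 1.178 = 0.123 mmol/kg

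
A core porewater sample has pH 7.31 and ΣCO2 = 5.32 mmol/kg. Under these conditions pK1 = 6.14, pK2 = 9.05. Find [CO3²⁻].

α₂ = 1 / (1 + [H⁺]/K2 + [H⁺]²/(K1K2)) = 1 / (1 + 10^+1.74 + 10^+0.57)
   = 1 / (1 + 54.954 + 3.7154) = 1/59.669 = 0.01676
[CO3²⁻] = α₂ × DIC = 0.01676 × 5.32 = 0.0892 mmol/kg

[CO3²⁻] = 0.0892 mmol/kg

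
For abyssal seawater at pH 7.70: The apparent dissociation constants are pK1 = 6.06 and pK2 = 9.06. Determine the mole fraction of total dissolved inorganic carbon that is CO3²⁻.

α₂ = 0.0409

α₂ = 1 / (1 + [H⁺]/K2 + [H⁺]²/(K1K2)) = 1 / (1 + 10^+1.36 + 10^-0.28)
   = 1 / (1 + 22.909 + 0.52481) = 1/24.433 = 0.04093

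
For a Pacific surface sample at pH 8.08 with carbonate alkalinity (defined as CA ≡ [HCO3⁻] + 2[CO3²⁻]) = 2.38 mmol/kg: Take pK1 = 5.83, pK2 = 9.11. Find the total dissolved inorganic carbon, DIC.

DIC = 2.20 mmol/kg

CA = [HCO3⁻] + 2[CO3²⁻] = (α₁ + 2α₂)·DIC
At pH 8.08: [H⁺]/K1 = 10^-2.25 = 0.0056234, K2/[H⁺] = 10^-1.03 = 0.093325
α₁ = 1/(1 + 0.0056234 + 0.093325) = 1/1.0989 = 0.9100; α₂ = α₁·K2/[H⁺] = 0.08492
α₁ + 2α₂ = 1.0798
DIC = CA / (α₁ + 2α₂) = 2.38 / 1.0798 = 2.20 mmol/kg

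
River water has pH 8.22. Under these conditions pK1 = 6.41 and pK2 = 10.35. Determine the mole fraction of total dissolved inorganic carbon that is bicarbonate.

α₁ = 0.978

α₁ = 1 / (1 + [H⁺]/K1 + K2/[H⁺]) = 1 / (1 + 10^-1.81 + 10^-2.13)
   = 1 / (1 + 0.015488 + 0.0074131) = 1/1.0229 = 0.9776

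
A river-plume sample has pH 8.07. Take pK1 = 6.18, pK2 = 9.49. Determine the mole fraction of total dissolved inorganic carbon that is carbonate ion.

α₂ = 1 / (1 + [H⁺]/K2 + [H⁺]²/(K1K2)) = 1 / (1 + 10^+1.42 + 10^-0.47)
   = 1 / (1 + 26.303 + 0.33884) = 1/27.642 = 0.03618

α₂ = 0.0362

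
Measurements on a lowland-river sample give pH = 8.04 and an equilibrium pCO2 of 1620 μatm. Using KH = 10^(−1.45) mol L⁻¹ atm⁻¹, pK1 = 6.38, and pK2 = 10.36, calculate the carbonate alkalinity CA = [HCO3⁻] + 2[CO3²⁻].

[CO2*] = KH · pCO2 = 10^(−1.45) × 1620×10^-6 = 5.748×10^-5 mol/L
α₀ = 1/(1 + K1/[H⁺] + K1K2/[H⁺]²) = 1/(1 + 10^+1.66 + 10^-0.66) = 0.02131
DIC = [CO2*]/α₀ = 5.748×10^-5 / 0.02131 = 2.697 mmol/L
CA = (α₁ + 2α₂)·DIC = (0.9740 + 2×0.004662) × 2.697 = 2.65 mmol/L

CA = 2.65 mmol/L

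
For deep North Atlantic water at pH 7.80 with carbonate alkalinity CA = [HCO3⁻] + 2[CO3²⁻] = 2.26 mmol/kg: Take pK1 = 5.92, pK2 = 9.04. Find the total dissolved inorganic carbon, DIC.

DIC = 2.17 mmol/kg

CA = [HCO3⁻] + 2[CO3²⁻] = (α₁ + 2α₂)·DIC
At pH 7.80: [H⁺]/K1 = 10^-1.88 = 0.013183, K2/[H⁺] = 10^-1.24 = 0.057544
α₁ = 1/(1 + 0.013183 + 0.057544) = 1/1.0707 = 0.9339; α₂ = α₁·K2/[H⁺] = 0.05374
α₁ + 2α₂ = 1.0414
DIC = CA / (α₁ + 2α₂) = 2.26 / 1.0414 = 2.17 mmol/kg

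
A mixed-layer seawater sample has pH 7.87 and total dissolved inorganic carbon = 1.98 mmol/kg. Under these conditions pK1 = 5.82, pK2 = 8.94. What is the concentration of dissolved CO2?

α₀ = 1 / (1 + K1/[H⁺] + K1K2/[H⁺]²) = 1 / (1 + 10^+2.05 + 10^+0.98)
   = 1 / (1 + 112.20 + 9.5499) = 1/122.75 = 0.008147
[CO2*] = α₀ × DIC = 0.008147 × 1.98 = 0.0161 mmol/kg = 16.1 μmol/kg

[CO2*] = 16.1 μmol/kg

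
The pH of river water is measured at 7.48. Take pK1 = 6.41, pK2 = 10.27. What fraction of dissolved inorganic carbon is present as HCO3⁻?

α₁ = 1 / (1 + [H⁺]/K1 + K2/[H⁺]) = 1 / (1 + 10^-1.07 + 10^-2.79)
   = 1 / (1 + 0.085114 + 0.0016218) = 1/1.0867 = 0.9202

α₁ = 0.920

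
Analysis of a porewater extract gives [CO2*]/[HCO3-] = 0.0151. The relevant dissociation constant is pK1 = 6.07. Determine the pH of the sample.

pH = 7.89

From K1 = [H⁺][HCO3-]/[CO2*]:  pH = pK1 − log₁₀([CO2*]/[HCO3-])
log₁₀(0.0151) = -1.821
pH = 6.07 − (-1.821) = 7.89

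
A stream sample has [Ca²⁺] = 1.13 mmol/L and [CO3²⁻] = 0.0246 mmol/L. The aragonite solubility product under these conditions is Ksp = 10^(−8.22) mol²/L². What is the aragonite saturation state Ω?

Ω = 4.61

Ksp = 10^(−8.22) = 6.026×10^-9
Ω = [Ca²⁺][CO3²⁻]/Ksp = (1.13×10^-3)(0.0246×10^-3) / 6.026×10^-9 = 4.61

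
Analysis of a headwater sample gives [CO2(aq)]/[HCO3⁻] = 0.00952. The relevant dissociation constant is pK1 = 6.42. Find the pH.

pH = 8.44

From K1 = [H⁺][HCO3⁻]/[CO2(aq)]:  pH = pK1 − log₁₀([CO2(aq)]/[HCO3⁻])
log₁₀(0.00952) = -2.021
pH = 6.42 − (-2.021) = 8.44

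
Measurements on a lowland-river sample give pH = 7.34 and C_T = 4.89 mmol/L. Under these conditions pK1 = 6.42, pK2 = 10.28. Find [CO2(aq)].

[CO2*] = 0.524 mmol/L

α₀ = 1 / (1 + K1/[H⁺] + K1K2/[H⁺]²) = 1 / (1 + 10^+0.92 + 10^-2.02)
   = 1 / (1 + 8.3176 + 0.0095499) = 1/9.3272 = 0.1072
[CO2*] = α₀ × DIC = 0.1072 × 4.89 = 0.524 mmol/L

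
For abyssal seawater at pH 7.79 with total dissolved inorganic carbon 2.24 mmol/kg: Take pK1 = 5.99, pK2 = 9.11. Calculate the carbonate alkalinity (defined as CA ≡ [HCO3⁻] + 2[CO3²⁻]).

CA = 2.31 mmol/kg

CA = [HCO3⁻] + 2[CO3²⁻] = (α₁ + 2α₂)·DIC
At pH 7.79: [H⁺]/K1 = 10^-1.80 = 0.015849, K2/[H⁺] = 10^-1.32 = 0.047863
α₁ = 1/(1 + 0.015849 + 0.047863) = 1/1.0637 = 0.9401; α₂ = α₁·K2/[H⁺] = 0.04500
α₁ + 2α₂ = 1.0301
CA = 1.0301 × 2.24 = 2.31 mmol/kg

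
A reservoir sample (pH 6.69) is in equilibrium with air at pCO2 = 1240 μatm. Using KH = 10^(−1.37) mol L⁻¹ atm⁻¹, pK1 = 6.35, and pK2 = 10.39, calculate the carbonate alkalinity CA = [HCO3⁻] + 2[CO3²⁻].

CA = 0.116 mmol/L

[CO2*] = KH · pCO2 = 10^(−1.37) × 1240×10^-6 = 5.290×10^-5 mol/L
α₀ = 1/(1 + K1/[H⁺] + K1K2/[H⁺]²) = 1/(1 + 10^+0.34 + 10^-3.36) = 0.3137
DIC = [CO2*]/α₀ = 5.290×10^-5 / 0.3137 = 0.1686 mmol/L
CA = (α₁ + 2α₂)·DIC = (0.6862 + 2×0.0001369) × 0.1686 = 0.116 mmol/L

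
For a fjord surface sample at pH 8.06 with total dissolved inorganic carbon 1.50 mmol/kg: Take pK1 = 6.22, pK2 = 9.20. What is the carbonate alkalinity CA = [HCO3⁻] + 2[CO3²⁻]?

CA = 1.58 mmol/kg

CA = [HCO3⁻] + 2[CO3²⁻] = (α₁ + 2α₂)·DIC
At pH 8.06: [H⁺]/K1 = 10^-1.84 = 0.014454, K2/[H⁺] = 10^-1.14 = 0.072444
α₁ = 1/(1 + 0.014454 + 0.072444) = 1/1.0869 = 0.9200; α₂ = α₁·K2/[H⁺] = 0.06665
α₁ + 2α₂ = 1.0534
CA = 1.0534 × 1.50 = 1.58 mmol/kg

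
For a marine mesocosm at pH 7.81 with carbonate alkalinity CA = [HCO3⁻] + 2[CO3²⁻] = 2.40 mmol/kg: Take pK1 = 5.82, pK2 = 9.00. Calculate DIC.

CA = [HCO3⁻] + 2[CO3²⁻] = (α₁ + 2α₂)·DIC
At pH 7.81: [H⁺]/K1 = 10^-1.99 = 0.010233, K2/[H⁺] = 10^-1.19 = 0.064565
α₁ = 1/(1 + 0.010233 + 0.064565) = 1/1.0748 = 0.9304; α₂ = α₁·K2/[H⁺] = 0.06007
α₁ + 2α₂ = 1.0506
DIC = CA / (α₁ + 2α₂) = 2.40 / 1.0506 = 2.28 mmol/kg

DIC = 2.28 mmol/kg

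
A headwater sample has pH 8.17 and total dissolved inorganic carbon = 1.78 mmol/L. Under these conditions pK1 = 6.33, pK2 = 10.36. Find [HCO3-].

α₁ = 1 / (1 + [H⁺]/K1 + K2/[H⁺]) = 1 / (1 + 10^-1.84 + 10^-2.19)
   = 1 / (1 + 0.014454 + 0.0064565) = 1/1.0209 = 0.9795
[HCO3⁻] = α₁ × DIC = 0.9795 × 1.78 = 1.74 mmol/L

[HCO3⁻] = 1.74 mmol/L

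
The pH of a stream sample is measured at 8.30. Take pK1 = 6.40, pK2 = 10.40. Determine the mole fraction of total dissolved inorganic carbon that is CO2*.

α₀ = 1 / (1 + K1/[H⁺] + K1K2/[H⁺]²) = 1 / (1 + 10^+1.90 + 10^-0.20)
   = 1 / (1 + 79.433 + 0.63096) = 1/81.064 = 0.01234

α₀ = 0.0123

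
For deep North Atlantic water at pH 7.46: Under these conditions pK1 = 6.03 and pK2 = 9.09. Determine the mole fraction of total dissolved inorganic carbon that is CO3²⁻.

α₂ = 0.0221

α₂ = 1 / (1 + [H⁺]/K2 + [H⁺]²/(K1K2)) = 1 / (1 + 10^+1.63 + 10^+0.20)
   = 1 / (1 + 42.658 + 1.5849) = 1/45.243 = 0.02210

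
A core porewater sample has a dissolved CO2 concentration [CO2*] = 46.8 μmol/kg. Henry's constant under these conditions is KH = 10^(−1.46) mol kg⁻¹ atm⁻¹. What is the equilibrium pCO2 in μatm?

pCO2 = 1350 μatm

KH = 10^(−1.46) = 3.467×10^-2 mol kg⁻¹ atm⁻¹
pCO2 = [CO2*]/KH = 46.8×10^-6 / 3.467×10^-2 = 1.35×10^-3 atm = 1350 μatm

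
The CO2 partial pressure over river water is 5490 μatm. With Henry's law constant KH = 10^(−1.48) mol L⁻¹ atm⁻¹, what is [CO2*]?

KH = 10^(−1.48) = 3.311×10^-2 mol L⁻¹ atm⁻¹
[CO2*] = KH · pCO2 = 3.311×10^-2 × 5490×10^-6 atm = 1.82×10^-4 mol/L

[CO2*] = 182 μmol/L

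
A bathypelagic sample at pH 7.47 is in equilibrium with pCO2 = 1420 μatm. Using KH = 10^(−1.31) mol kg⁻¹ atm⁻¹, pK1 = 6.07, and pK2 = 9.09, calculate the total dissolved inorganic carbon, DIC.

DIC = 1.86 mmol/kg

[CO2*] = KH · pCO2 = 10^(−1.31) × 1420×10^-6 = 6.955×10^-5 mol/kg
α₀ = 1/(1 + K1/[H⁺] + K1K2/[H⁺]²) = 1/(1 + 10^+1.40 + 10^-0.22) = 0.03742
DIC = [CO2*]/α₀ = 6.955×10^-5 / 0.03742 = 1.86 mmol/kg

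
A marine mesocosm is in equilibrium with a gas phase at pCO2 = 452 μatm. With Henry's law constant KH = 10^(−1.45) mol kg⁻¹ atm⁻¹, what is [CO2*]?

[CO2*] = 16.0 μmol/kg

KH = 10^(−1.45) = 3.548×10^-2 mol kg⁻¹ atm⁻¹
[CO2*] = KH · pCO2 = 3.548×10^-2 × 452×10^-6 atm = 1.60×10^-5 mol/kg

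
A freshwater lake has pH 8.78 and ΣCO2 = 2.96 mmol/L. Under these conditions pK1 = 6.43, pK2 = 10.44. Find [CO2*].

[CO2*] = 12.9 μmol/L

α₀ = 1 / (1 + K1/[H⁺] + K1K2/[H⁺]²) = 1 / (1 + 10^+2.35 + 10^+0.69)
   = 1 / (1 + 223.87 + 4.8978) = 1/229.77 = 0.004352
[CO2*] = α₀ × DIC = 0.004352 × 2.96 = 0.0129 mmol/L = 12.9 μmol/L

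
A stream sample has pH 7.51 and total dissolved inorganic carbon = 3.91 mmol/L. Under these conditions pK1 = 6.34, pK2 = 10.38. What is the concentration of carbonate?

[CO3²⁻] = 4.93 μmol/L

α₂ = 1 / (1 + [H⁺]/K2 + [H⁺]²/(K1K2)) = 1 / (1 + 10^+2.87 + 10^+1.70)
   = 1 / (1 + 741.31 + 50.119) = 1/792.43 = 0.001262
[CO3²⁻] = α₂ × DIC = 0.001262 × 3.91 = 0.00493 mmol/L = 4.93 μmol/L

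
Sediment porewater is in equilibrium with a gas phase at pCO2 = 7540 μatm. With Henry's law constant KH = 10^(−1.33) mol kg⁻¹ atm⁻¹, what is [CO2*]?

KH = 10^(−1.33) = 4.677×10^-2 mol kg⁻¹ atm⁻¹
[CO2*] = KH · pCO2 = 4.677×10^-2 × 7540×10^-6 atm = 3.53×10^-4 mol/kg

[CO2*] = 353 μmol/kg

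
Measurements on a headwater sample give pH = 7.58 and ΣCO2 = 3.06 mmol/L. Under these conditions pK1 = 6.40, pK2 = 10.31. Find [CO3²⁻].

α₂ = 1 / (1 + [H⁺]/K2 + [H⁺]²/(K1K2)) = 1 / (1 + 10^+2.73 + 10^+1.55)
   = 1 / (1 + 537.03 + 35.481) = 1/573.51 = 0.001744
[CO3²⁻] = α₂ × DIC = 0.001744 × 3.06 = 0.00534 mmol/L = 5.34 μmol/L

[CO3²⁻] = 5.34 μmol/L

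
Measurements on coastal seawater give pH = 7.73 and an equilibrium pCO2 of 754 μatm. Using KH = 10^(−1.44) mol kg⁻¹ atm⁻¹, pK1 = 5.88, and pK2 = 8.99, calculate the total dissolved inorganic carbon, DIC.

DIC = 2.07 mmol/kg

[CO2*] = KH · pCO2 = 10^(−1.44) × 754×10^-6 = 2.738×10^-5 mol/kg
α₀ = 1/(1 + K1/[H⁺] + K1K2/[H⁺]²) = 1/(1 + 10^+1.85 + 10^+0.59) = 0.01321
DIC = [CO2*]/α₀ = 2.738×10^-5 / 0.01321 = 2.07 mmol/kg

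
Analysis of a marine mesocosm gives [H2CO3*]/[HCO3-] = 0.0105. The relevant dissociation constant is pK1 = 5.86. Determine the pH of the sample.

From K1 = [H⁺][HCO3-]/[H2CO3*]:  pH = pK1 − log₁₀([H2CO3*]/[HCO3-])
log₁₀(0.0105) = -1.979
pH = 5.86 − (-1.979) = 7.84

pH = 7.84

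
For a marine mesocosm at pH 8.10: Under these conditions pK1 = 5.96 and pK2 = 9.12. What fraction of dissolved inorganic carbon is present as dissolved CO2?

α₀ = 1 / (1 + K1/[H⁺] + K1K2/[H⁺]²) = 1 / (1 + 10^+2.14 + 10^+1.12)
   = 1 / (1 + 138.04 + 13.183) = 1/152.22 = 0.006569

α₀ = 0.00657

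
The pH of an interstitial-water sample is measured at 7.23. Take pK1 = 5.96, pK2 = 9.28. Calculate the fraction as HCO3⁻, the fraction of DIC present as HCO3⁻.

α₁ = 0.941

α₁ = 1 / (1 + [H⁺]/K1 + K2/[H⁺]) = 1 / (1 + 10^-1.27 + 10^-2.05)
   = 1 / (1 + 0.053703 + 0.0089125) = 1/1.0626 = 0.9411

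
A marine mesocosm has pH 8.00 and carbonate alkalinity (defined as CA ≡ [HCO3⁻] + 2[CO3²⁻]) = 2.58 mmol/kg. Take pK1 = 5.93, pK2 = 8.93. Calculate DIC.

CA = [HCO3⁻] + 2[CO3²⁻] = (α₁ + 2α₂)·DIC
At pH 8.00: [H⁺]/K1 = 10^-2.07 = 0.0085114, K2/[H⁺] = 10^-0.93 = 0.11749
α₁ = 1/(1 + 0.0085114 + 0.11749) = 1/1.1260 = 0.8881; α₂ = α₁·K2/[H⁺] = 0.1043
α₁ + 2α₂ = 1.0968
DIC = CA / (α₁ + 2α₂) = 2.58 / 1.0968 = 2.35 mmol/kg

DIC = 2.35 mmol/kg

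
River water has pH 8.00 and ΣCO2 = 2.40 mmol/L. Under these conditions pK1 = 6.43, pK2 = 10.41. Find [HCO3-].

[HCO3⁻] = 2.33 mmol/L

α₁ = 1 / (1 + [H⁺]/K1 + K2/[H⁺]) = 1 / (1 + 10^-1.57 + 10^-2.41)
   = 1 / (1 + 0.026915 + 0.0038905) = 1/1.0308 = 0.9701
[HCO3⁻] = α₁ × DIC = 0.9701 × 2.40 = 2.33 mmol/L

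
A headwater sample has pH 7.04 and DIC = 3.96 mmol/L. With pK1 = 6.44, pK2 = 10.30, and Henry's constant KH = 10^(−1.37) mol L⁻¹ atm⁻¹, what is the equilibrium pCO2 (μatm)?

α₀ = 1 / (1 + K1/[H⁺] + K1K2/[H⁺]²) = 1 / (1 + 10^+0.60 + 10^-2.66)
   = 1 / (1 + 3.9811 + 0.0021878) = 1/4.9833 = 0.2007
[CO2*] = α₀ × DIC = 0.2007 × 3.96 = 0.7947 mmol/L
pCO2 = [CO2*]/KH = 7.947×10^-4 / 4.266×10^-2 = 1.86×10^4 μatm

pCO2 = 1.86×10^4 μatm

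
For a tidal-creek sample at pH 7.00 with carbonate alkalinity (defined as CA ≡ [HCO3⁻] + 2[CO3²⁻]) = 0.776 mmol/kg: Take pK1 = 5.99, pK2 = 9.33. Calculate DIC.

DIC = 0.848 mmol/kg

CA = [HCO3⁻] + 2[CO3²⁻] = (α₁ + 2α₂)·DIC
At pH 7.00: [H⁺]/K1 = 10^-1.01 = 0.097724, K2/[H⁺] = 10^-2.33 = 0.0046774
α₁ = 1/(1 + 0.097724 + 0.0046774) = 1/1.1024 = 0.9071; α₂ = α₁·K2/[H⁺] = 0.004243
α₁ + 2α₂ = 0.9156
DIC = CA / (α₁ + 2α₂) = 0.776 / 0.9156 = 0.848 mmol/kg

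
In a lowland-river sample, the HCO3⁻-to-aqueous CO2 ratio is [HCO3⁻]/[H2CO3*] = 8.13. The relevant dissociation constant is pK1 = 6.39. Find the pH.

pH = 7.30

From K1 = [H⁺][HCO3⁻]/[H2CO3*]:  pH = pK1 + log₁₀([HCO3⁻]/[H2CO3*])
log₁₀(8.13) = +0.910
pH = 6.39 + (+0.910) = 7.30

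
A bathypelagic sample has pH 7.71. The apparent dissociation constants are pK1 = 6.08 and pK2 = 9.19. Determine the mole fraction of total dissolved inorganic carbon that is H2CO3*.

α₀ = 1 / (1 + K1/[H⁺] + K1K2/[H⁺]²) = 1 / (1 + 10^+1.63 + 10^+0.15)
   = 1 / (1 + 42.658 + 1.4125) = 1/45.070 = 0.02219

α₀ = 0.0222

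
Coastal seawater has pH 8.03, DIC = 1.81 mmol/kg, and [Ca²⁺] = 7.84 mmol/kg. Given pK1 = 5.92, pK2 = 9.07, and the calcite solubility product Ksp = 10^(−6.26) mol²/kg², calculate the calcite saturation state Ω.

α₂ = 1 / (1 + [H⁺]/K2 + [H⁺]²/(K1K2)) = 1 / (1 + 10^+1.04 + 10^-1.07)
   = 1 / (1 + 10.965 + 0.085114) = 1/12.050 = 0.08299
[CO3²⁻] = α₂ × DIC = 0.08299 × 1.81 = 0.1502 mmol/kg
Ksp = 10^(−6.26) = 5.495×10^-7
Ω = [Ca²⁺][CO3²⁻]/Ksp = (7.84×10^-3)(1.502×10^-4) / 5.495×10^-7 = 2.14

Ω = 2.14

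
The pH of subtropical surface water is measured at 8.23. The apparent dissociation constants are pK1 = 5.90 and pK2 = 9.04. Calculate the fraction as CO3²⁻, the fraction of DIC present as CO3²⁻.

α₂ = 1 / (1 + [H⁺]/K2 + [H⁺]²/(K1K2)) = 1 / (1 + 10^+0.81 + 10^-1.52)
   = 1 / (1 + 6.4565 + 0.030200) = 1/7.4867 = 0.1336

α₂ = 0.134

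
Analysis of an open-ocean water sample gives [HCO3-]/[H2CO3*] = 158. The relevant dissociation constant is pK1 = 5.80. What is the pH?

From K1 = [H⁺][HCO3-]/[H2CO3*]:  pH = pK1 + log₁₀([HCO3-]/[H2CO3*])
log₁₀(158) = +2.199
pH = 5.80 + (+2.199) = 8.00

pH = 8.00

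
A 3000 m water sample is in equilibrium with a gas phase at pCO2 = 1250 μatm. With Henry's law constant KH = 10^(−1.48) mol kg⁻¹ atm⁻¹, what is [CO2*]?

KH = 10^(−1.48) = 3.311×10^-2 mol kg⁻¹ atm⁻¹
[CO2*] = KH · pCO2 = 3.311×10^-2 × 1250×10^-6 atm = 4.14×10^-5 mol/kg

[CO2*] = 41.4 μmol/kg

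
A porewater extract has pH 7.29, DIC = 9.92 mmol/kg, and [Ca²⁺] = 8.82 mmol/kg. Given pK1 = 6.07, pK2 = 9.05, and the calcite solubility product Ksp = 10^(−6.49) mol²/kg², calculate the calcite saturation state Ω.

Ω = 4.36

α₂ = 1 / (1 + [H⁺]/K2 + [H⁺]²/(K1K2)) = 1 / (1 + 10^+1.76 + 10^+0.54)
   = 1 / (1 + 57.544 + 3.4674) = 1/62.011 = 0.01613
[CO3²⁻] = α₂ × DIC = 0.01613 × 9.92 = 0.1600 mmol/kg
Ksp = 10^(−6.49) = 3.236×10^-7
Ω = [Ca²⁺][CO3²⁻]/Ksp = (8.82×10^-3)(1.600×10^-4) / 3.236×10^-7 = 4.36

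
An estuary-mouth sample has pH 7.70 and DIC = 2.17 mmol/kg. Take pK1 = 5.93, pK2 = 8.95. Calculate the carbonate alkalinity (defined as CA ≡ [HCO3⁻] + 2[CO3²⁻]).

CA = [HCO3⁻] + 2[CO3²⁻] = (α₁ + 2α₂)·DIC
At pH 7.70: [H⁺]/K1 = 10^-1.77 = 0.016982, K2/[H⁺] = 10^-1.25 = 0.056234
α₁ = 1/(1 + 0.016982 + 0.056234) = 1/1.0732 = 0.9318; α₂ = α₁·K2/[H⁺] = 0.05240
α₁ + 2α₂ = 1.0366
CA = 1.0366 × 2.17 = 2.25 mmol/kg

CA = 2.25 mmol/kg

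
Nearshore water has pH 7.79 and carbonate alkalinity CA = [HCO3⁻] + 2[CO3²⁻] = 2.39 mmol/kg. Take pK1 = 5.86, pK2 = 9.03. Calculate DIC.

CA = [HCO3⁻] + 2[CO3²⁻] = (α₁ + 2α₂)·DIC
At pH 7.79: [H⁺]/K1 = 10^-1.93 = 0.011749, K2/[H⁺] = 10^-1.24 = 0.057544
α₁ = 1/(1 + 0.011749 + 0.057544) = 1/1.0693 = 0.9352; α₂ = α₁·K2/[H⁺] = 0.05381
α₁ + 2α₂ = 1.0428
DIC = CA / (α₁ + 2α₂) = 2.39 / 1.0428 = 2.29 mmol/kg

DIC = 2.29 mmol/kg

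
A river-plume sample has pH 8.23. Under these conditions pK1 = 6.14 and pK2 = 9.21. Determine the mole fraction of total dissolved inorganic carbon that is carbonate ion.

α₂ = 1 / (1 + [H⁺]/K2 + [H⁺]²/(K1K2)) = 1 / (1 + 10^+0.98 + 10^-1.11)
   = 1 / (1 + 9.5499 + 0.077625) = 1/10.628 = 0.09410

α₂ = 0.0941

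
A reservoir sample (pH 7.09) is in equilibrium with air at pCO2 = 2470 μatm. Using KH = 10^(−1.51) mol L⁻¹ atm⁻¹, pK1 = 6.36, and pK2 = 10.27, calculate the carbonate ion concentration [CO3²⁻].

[CO2*] = KH · pCO2 = 10^(−1.51) × 2470×10^-6 = 7.633×10^-5 mol/L
α₀ = 1/(1 + K1/[H⁺] + K1K2/[H⁺]²) = 1/(1 + 10^+0.73 + 10^-2.45) = 0.1569
DIC = [CO2*]/α₀ = 7.633×10^-5 / 0.1569 = 0.4865 mmol/L
[CO3²⁻] = α₂·DIC; α₂ = 0.0005567, so [CO3²⁻] = 0.0005567 × 0.4865 = 0.000271 mmol/L = 0.271 μmol/L

[CO3²⁻] = 0.271 μmol/L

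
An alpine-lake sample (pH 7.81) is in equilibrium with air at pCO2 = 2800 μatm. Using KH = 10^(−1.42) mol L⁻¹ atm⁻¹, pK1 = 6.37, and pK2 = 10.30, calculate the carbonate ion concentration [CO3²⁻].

[CO3²⁻] = 9.49 μmol/L

[CO2*] = KH · pCO2 = 10^(−1.42) × 2800×10^-6 = 1.065×10^-4 mol/L
α₀ = 1/(1 + K1/[H⁺] + K1K2/[H⁺]²) = 1/(1 + 10^+1.44 + 10^-1.05) = 0.03493
DIC = [CO2*]/α₀ = 1.065×10^-4 / 0.03493 = 3.048 mmol/L
[CO3²⁻] = α₂·DIC; α₂ = 0.003113, so [CO3²⁻] = 0.003113 × 3.048 = 0.00949 mmol/L = 9.49 μmol/L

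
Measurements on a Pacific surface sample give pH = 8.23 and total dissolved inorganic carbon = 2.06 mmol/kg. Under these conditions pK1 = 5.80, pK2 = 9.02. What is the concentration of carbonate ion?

α₂ = 1 / (1 + [H⁺]/K2 + [H⁺]²/(K1K2)) = 1 / (1 + 10^+0.79 + 10^-1.64)
   = 1 / (1 + 6.1660 + 0.022909) = 1/7.1889 = 0.1391
[CO3²⁻] = α₂ × DIC = 0.1391 × 2.06 = 0.287 mmol/kg

[CO3²⁻] = 0.287 mmol/kg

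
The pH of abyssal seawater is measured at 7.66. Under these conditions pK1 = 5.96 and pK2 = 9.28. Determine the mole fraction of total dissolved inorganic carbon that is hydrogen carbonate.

α₁ = 0.958

α₁ = 1 / (1 + [H⁺]/K1 + K2/[H⁺]) = 1 / (1 + 10^-1.70 + 10^-1.62)
   = 1 / (1 + 0.019953 + 0.023988) = 1/1.0439 = 0.9579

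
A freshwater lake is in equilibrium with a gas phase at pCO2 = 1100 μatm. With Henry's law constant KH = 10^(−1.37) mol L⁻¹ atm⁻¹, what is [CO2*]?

[CO2*] = 46.9 μmol/L

KH = 10^(−1.37) = 4.266×10^-2 mol L⁻¹ atm⁻¹
[CO2*] = KH · pCO2 = 4.266×10^-2 × 1100×10^-6 atm = 4.69×10^-5 mol/L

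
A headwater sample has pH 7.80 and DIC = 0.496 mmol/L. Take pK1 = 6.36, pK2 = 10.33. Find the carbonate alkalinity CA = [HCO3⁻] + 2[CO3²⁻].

CA = 0.480 mmol/L

CA = [HCO3⁻] + 2[CO3²⁻] = (α₁ + 2α₂)·DIC
At pH 7.80: [H⁺]/K1 = 10^-1.44 = 0.036308, K2/[H⁺] = 10^-2.53 = 0.0029512
α₁ = 1/(1 + 0.036308 + 0.0029512) = 1/1.0393 = 0.9622; α₂ = α₁·K2/[H⁺] = 0.002840
α₁ + 2α₂ = 0.9679
CA = 0.9679 × 0.496 = 0.480 mmol/L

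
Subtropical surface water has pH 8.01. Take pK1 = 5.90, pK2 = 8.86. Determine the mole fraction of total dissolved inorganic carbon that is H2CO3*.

α₀ = 0.00676

α₀ = 1 / (1 + K1/[H⁺] + K1K2/[H⁺]²) = 1 / (1 + 10^+2.11 + 10^+1.26)
   = 1 / (1 + 128.82 + 18.197) = 1/148.02 = 0.006756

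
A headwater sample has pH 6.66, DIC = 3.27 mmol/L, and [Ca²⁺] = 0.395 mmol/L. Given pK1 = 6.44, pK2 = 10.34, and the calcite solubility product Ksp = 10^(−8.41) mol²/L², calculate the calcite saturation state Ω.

α₂ = 1 / (1 + [H⁺]/K2 + [H⁺]²/(K1K2)) = 1 / (1 + 10^+3.68 + 10^+3.46)
   = 1 / (1 + 4786.3 + 2884.0) = 1/7671.3 = 0.0001304
[CO3²⁻] = α₂ × DIC = 0.0001304 × 3.27 = 0.0004263 mmol/L = 0.4263 μmol/L
Ksp = 10^(−8.41) = 3.890×10^-9
Ω = [Ca²⁺][CO3²⁻]/Ksp = (0.395×10^-3)(4.263×10^-7) / 3.890×10^-9 = 0.0433

Ω = 0.0433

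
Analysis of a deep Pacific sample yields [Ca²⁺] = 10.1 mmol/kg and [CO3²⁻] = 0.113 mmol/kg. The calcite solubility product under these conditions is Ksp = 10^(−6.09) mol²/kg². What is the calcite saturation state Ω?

Ksp = 10^(−6.09) = 8.128×10^-7
Ω = [Ca²⁺][CO3²⁻]/Ksp = (10.1×10^-3)(0.113×10^-3) / 8.128×10^-7 = 1.40

Ω = 1.40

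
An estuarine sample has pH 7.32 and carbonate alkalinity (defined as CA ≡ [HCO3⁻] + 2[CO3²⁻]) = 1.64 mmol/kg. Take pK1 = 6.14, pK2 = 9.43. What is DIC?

CA = [HCO3⁻] + 2[CO3²⁻] = (α₁ + 2α₂)·DIC
At pH 7.32: [H⁺]/K1 = 10^-1.18 = 0.066069, K2/[H⁺] = 10^-2.11 = 0.0077625
α₁ = 1/(1 + 0.066069 + 0.0077625) = 1/1.0738 = 0.9312; α₂ = α₁·K2/[H⁺] = 0.007229
α₁ + 2α₂ = 0.9457
DIC = CA / (α₁ + 2α₂) = 1.64 / 0.9457 = 1.73 mmol/kg

DIC = 1.73 mmol/kg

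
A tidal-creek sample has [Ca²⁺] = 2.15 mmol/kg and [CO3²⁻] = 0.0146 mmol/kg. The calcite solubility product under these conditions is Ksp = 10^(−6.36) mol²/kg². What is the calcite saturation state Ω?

Ksp = 10^(−6.36) = 4.365×10^-7
Ω = [Ca²⁺][CO3²⁻]/Ksp = (2.15×10^-3)(0.0146×10^-3) / 4.365×10^-7 = 0.0719

Ω = 0.0719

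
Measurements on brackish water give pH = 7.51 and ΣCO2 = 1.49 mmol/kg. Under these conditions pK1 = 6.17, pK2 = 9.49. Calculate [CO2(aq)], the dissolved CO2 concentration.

α₀ = 1 / (1 + K1/[H⁺] + K1K2/[H⁺]²) = 1 / (1 + 10^+1.34 + 10^-0.64)
   = 1 / (1 + 21.878 + 0.22909) = 1/23.107 = 0.04328
[CO2*] = α₀ × DIC = 0.04328 × 1.49 = 0.0645 mmol/kg

[CO2*] = 0.0645 mmol/kg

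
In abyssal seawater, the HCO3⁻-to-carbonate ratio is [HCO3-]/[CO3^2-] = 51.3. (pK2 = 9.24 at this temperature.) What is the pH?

pH = 7.53

From K2 = [H⁺][CO3^2-]/[HCO3-]:  pH = pK2 − log₁₀([HCO3-]/[CO3^2-])
log₁₀(51.3) = +1.710
pH = 9.24 − (+1.710) = 7.53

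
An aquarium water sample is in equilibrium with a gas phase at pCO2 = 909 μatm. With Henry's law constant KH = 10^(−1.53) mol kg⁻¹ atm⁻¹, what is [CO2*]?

KH = 10^(−1.53) = 2.951×10^-2 mol kg⁻¹ atm⁻¹
[CO2*] = KH · pCO2 = 2.951×10^-2 × 909×10^-6 atm = 2.68×10^-5 mol/kg

[CO2*] = 26.8 μmol/kg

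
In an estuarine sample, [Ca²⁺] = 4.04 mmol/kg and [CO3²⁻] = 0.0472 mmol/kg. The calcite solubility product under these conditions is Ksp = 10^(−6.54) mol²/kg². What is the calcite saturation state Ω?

Ω = 0.661

Ksp = 10^(−6.54) = 2.884×10^-7
Ω = [Ca²⁺][CO3²⁻]/Ksp = (4.04×10^-3)(0.0472×10^-3) / 2.884×10^-7 = 0.661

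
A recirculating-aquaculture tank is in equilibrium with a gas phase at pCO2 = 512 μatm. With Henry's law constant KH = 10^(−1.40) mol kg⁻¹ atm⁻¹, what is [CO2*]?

KH = 10^(−1.40) = 3.981×10^-2 mol kg⁻¹ atm⁻¹
[CO2*] = KH · pCO2 = 3.981×10^-2 × 512×10^-6 atm = 2.04×10^-5 mol/kg

[CO2*] = 20.4 μmol/kg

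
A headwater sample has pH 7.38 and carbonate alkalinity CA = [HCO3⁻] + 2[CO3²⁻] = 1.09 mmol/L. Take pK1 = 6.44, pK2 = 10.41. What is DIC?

CA = [HCO3⁻] + 2[CO3²⁻] = (α₁ + 2α₂)·DIC
At pH 7.38: [H⁺]/K1 = 10^-0.94 = 0.11482, K2/[H⁺] = 10^-3.03 = 0.00093325
α₁ = 1/(1 + 0.11482 + 0.00093325) = 1/1.1157 = 0.8963; α₂ = α₁·K2/[H⁺] = 0.0008364
α₁ + 2α₂ = 0.8979
DIC = CA / (α₁ + 2α₂) = 1.09 / 0.8979 = 1.21 mmol/L

DIC = 1.21 mmol/L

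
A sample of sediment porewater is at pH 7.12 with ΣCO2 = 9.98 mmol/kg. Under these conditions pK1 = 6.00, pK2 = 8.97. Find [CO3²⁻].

α₂ = 1 / (1 + [H⁺]/K2 + [H⁺]²/(K1K2)) = 1 / (1 + 10^+1.85 + 10^+0.73)
   = 1 / (1 + 70.795 + 5.3703) = 1/77.165 = 0.01296
[CO3²⁻] = α₂ × DIC = 0.01296 × 9.98 = 0.129 mmol/kg

[CO3²⁻] = 0.129 mmol/kg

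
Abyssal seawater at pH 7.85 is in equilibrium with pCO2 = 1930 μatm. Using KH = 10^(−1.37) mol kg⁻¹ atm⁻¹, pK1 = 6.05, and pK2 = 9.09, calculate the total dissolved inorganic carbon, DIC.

DIC = 5.58 mmol/kg

[CO2*] = KH · pCO2 = 10^(−1.37) × 1930×10^-6 = 8.233×10^-5 mol/kg
α₀ = 1/(1 + K1/[H⁺] + K1K2/[H⁺]²) = 1/(1 + 10^+1.80 + 10^+0.56) = 0.01477
DIC = [CO2*]/α₀ = 8.233×10^-5 / 0.01477 = 5.58 mmol/kg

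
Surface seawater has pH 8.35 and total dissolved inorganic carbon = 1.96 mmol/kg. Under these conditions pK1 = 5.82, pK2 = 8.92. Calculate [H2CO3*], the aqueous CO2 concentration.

α₀ = 1 / (1 + K1/[H⁺] + K1K2/[H⁺]²) = 1 / (1 + 10^+2.53 + 10^+1.96)
   = 1 / (1 + 338.84 + 91.201) = 1/431.05 = 0.002320
[CO2*] = α₀ × DIC = 0.002320 × 1.96 = 0.00455 mmol/kg = 4.55 μmol/kg

[CO2*] = 4.55 μmol/kg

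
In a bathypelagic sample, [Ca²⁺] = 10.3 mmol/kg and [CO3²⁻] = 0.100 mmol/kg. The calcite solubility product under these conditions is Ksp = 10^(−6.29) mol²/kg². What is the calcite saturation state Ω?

Ω = 2.01

Ksp = 10^(−6.29) = 5.129×10^-7
Ω = [Ca²⁺][CO3²⁻]/Ksp = (10.3×10^-3)(0.100×10^-3) / 5.129×10^-7 = 2.01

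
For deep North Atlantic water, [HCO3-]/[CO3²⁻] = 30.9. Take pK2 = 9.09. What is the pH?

From K2 = [H⁺][CO3²⁻]/[HCO3-]:  pH = pK2 − log₁₀([HCO3-]/[CO3²⁻])
log₁₀(30.9) = +1.490
pH = 9.09 − (+1.490) = 7.60

pH = 7.60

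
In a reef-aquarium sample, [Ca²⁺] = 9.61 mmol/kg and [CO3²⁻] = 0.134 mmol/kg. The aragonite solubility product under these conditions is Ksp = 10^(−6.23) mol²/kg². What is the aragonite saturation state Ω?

Ω = 2.19

Ksp = 10^(−6.23) = 5.888×10^-7
Ω = [Ca²⁺][CO3²⁻]/Ksp = (9.61×10^-3)(0.134×10^-3) / 5.888×10^-7 = 2.19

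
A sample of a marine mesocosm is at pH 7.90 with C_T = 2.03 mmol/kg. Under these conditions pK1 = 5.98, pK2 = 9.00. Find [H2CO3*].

[CO2*] = 0.0224 mmol/kg

α₀ = 1 / (1 + K1/[H⁺] + K1K2/[H⁺]²) = 1 / (1 + 10^+1.92 + 10^+0.82)
   = 1 / (1 + 83.176 + 6.6069) = 1/90.783 = 0.01102
[CO2*] = α₀ × DIC = 0.01102 × 2.03 = 0.0224 mmol/kg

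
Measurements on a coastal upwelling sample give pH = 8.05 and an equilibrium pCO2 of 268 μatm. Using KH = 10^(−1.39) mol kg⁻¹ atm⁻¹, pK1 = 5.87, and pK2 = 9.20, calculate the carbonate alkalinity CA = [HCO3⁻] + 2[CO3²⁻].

CA = 1.89 mmol/kg

[CO2*] = KH · pCO2 = 10^(−1.39) × 268×10^-6 = 1.092×10^-5 mol/kg
α₀ = 1/(1 + K1/[H⁺] + K1K2/[H⁺]²) = 1/(1 + 10^+2.18 + 10^+1.03) = 0.006132
DIC = [CO2*]/α₀ = 1.092×10^-5 / 0.006132 = 1.780 mmol/kg
CA = (α₁ + 2α₂)·DIC = (0.9282 + 2×0.06571) × 1.780 = 1.89 mmol/kg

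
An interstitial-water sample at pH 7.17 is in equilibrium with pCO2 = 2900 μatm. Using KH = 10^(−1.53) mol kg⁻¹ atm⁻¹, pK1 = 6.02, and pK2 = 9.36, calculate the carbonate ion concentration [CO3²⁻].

[CO2*] = KH · pCO2 = 10^(−1.53) × 2900×10^-6 = 8.559×10^-5 mol/kg
α₀ = 1/(1 + K1/[H⁺] + K1K2/[H⁺]²) = 1/(1 + 10^+1.15 + 10^-1.04) = 0.06572
DIC = [CO2*]/α₀ = 8.559×10^-5 / 0.06572 = 1.302 mmol/kg
[CO3²⁻] = α₂·DIC; α₂ = 0.005994, so [CO3²⁻] = 0.005994 × 1.302 = 0.00781 mmol/kg = 7.81 μmol/kg

[CO3²⁻] = 7.81 μmol/kg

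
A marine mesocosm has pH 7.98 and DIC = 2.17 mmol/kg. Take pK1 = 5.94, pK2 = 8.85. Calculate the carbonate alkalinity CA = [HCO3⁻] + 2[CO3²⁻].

CA = [HCO3⁻] + 2[CO3²⁻] = (α₁ + 2α₂)·DIC
At pH 7.98: [H⁺]/K1 = 10^-2.04 = 0.0091201, K2/[H⁺] = 10^-0.87 = 0.13490
α₁ = 1/(1 + 0.0091201 + 0.13490) = 1/1.1440 = 0.8741; α₂ = α₁·K2/[H⁺] = 0.1179
α₁ + 2α₂ = 1.1099
CA = 1.1099 × 2.17 = 2.41 mmol/kg

CA = 2.41 mmol/kg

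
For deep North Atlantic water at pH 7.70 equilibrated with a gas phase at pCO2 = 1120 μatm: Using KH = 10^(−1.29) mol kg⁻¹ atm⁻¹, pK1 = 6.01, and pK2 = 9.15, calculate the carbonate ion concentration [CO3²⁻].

[CO2*] = KH · pCO2 = 10^(−1.29) × 1120×10^-6 = 5.744×10^-5 mol/kg
α₀ = 1/(1 + K1/[H⁺] + K1K2/[H⁺]²) = 1/(1 + 10^+1.69 + 10^+0.24) = 0.01934
DIC = [CO2*]/α₀ = 5.744×10^-5 / 0.01934 = 2.971 mmol/kg
[CO3²⁻] = α₂·DIC; α₂ = 0.03360, so [CO3²⁻] = 0.03360 × 2.971 = 0.0998 mmol/kg

[CO3²⁻] = 0.0998 mmol/kg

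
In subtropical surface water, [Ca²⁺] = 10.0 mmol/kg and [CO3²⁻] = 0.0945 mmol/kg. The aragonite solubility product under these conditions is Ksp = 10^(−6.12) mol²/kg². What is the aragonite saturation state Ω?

Ksp = 10^(−6.12) = 7.586×10^-7
Ω = [Ca²⁺][CO3²⁻]/Ksp = (10.0×10^-3)(0.0945×10^-3) / 7.586×10^-7 = 1.25

Ω = 1.25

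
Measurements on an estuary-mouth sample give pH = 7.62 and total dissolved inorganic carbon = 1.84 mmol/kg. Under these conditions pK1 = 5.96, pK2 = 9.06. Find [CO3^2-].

α₂ = 1 / (1 + [H⁺]/K2 + [H⁺]²/(K1K2)) = 1 / (1 + 10^+1.44 + 10^-0.22)
   = 1 / (1 + 27.542 + 0.60256) = 1/29.145 = 0.03431
[CO3²⁻] = α₂ × DIC = 0.03431 × 1.84 = 0.0631 mmol/kg

[CO3²⁻] = 0.0631 mmol/kg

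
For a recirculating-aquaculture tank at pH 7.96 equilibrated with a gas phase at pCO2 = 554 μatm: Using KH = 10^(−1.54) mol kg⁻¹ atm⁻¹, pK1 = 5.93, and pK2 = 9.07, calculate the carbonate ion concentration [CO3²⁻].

[CO2*] = KH · pCO2 = 10^(−1.54) × 554×10^-6 = 1.598×10^-5 mol/kg
α₀ = 1/(1 + K1/[H⁺] + K1K2/[H⁺]²) = 1/(1 + 10^+2.03 + 10^+0.92) = 0.008586
DIC = [CO2*]/α₀ = 1.598×10^-5 / 0.008586 = 1.861 mmol/kg
[CO3²⁻] = α₂·DIC; α₂ = 0.07141, so [CO3²⁻] = 0.07141 × 1.861 = 0.133 mmol/kg

[CO3²⁻] = 0.133 mmol/kg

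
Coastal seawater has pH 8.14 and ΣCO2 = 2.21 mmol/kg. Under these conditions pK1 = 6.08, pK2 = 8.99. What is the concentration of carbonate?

[CO3²⁻] = 0.271 mmol/kg

α₂ = 1 / (1 + [H⁺]/K2 + [H⁺]²/(K1K2)) = 1 / (1 + 10^+0.85 + 10^-1.21)
   = 1 / (1 + 7.0795 + 0.061660) = 1/8.1411 = 0.1228
[CO3²⁻] = α₂ × DIC = 0.1228 × 2.21 = 0.271 mmol/kg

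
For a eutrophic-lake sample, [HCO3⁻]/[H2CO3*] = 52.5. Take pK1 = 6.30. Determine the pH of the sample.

From K1 = [H⁺][HCO3⁻]/[H2CO3*]:  pH = pK1 + log₁₀([HCO3⁻]/[H2CO3*])
log₁₀(52.5) = +1.720
pH = 6.30 + (+1.720) = 8.02

pH = 8.02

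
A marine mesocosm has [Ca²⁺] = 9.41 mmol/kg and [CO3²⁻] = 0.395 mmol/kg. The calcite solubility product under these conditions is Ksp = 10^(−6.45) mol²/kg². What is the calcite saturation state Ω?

Ksp = 10^(−6.45) = 3.548×10^-7
Ω = [Ca²⁺][CO3²⁻]/Ksp = (9.41×10^-3)(0.395×10^-3) / 3.548×10^-7 = 10.5

Ω = 10.5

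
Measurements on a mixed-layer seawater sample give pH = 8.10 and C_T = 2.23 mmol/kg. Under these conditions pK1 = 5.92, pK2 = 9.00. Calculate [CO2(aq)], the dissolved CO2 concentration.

α₀ = 1 / (1 + K1/[H⁺] + K1K2/[H⁺]²) = 1 / (1 + 10^+2.18 + 10^+1.28)
   = 1 / (1 + 151.36 + 19.055) = 1/171.41 = 0.005834
[CO2*] = α₀ × DIC = 0.005834 × 2.23 = 0.0130 mmol/kg = 13.0 μmol/kg

[CO2*] = 13.0 μmol/kg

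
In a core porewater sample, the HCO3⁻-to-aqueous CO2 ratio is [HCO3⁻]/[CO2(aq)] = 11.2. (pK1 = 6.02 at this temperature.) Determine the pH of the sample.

pH = 7.07

From K1 = [H⁺][HCO3⁻]/[CO2(aq)]:  pH = pK1 + log₁₀([HCO3⁻]/[CO2(aq)])
log₁₀(11.2) = +1.049
pH = 6.02 + (+1.049) = 7.07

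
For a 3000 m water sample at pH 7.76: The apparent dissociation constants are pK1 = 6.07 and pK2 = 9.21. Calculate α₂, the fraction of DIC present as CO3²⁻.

α₂ = 1 / (1 + [H⁺]/K2 + [H⁺]²/(K1K2)) = 1 / (1 + 10^+1.45 + 10^-0.24)
   = 1 / (1 + 28.184 + 0.57544) = 1/29.759 = 0.03360

α₂ = 0.0336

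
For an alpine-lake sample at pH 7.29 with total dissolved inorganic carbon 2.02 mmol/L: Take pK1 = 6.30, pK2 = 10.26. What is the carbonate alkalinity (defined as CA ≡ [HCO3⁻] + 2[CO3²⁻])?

CA = 1.83 mmol/L

CA = [HCO3⁻] + 2[CO3²⁻] = (α₁ + 2α₂)·DIC
At pH 7.29: [H⁺]/K1 = 10^-0.99 = 0.10233, K2/[H⁺] = 10^-2.97 = 0.0010715
α₁ = 1/(1 + 0.10233 + 0.0010715) = 1/1.1034 = 0.9063; α₂ = α₁·K2/[H⁺] = 0.0009711
α₁ + 2α₂ = 0.9082
CA = 0.9082 × 2.02 = 1.83 mmol/L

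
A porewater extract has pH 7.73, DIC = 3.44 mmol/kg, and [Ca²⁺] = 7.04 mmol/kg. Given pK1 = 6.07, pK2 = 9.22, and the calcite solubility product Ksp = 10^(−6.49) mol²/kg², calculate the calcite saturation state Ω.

α₂ = 1 / (1 + [H⁺]/K2 + [H⁺]²/(K1K2)) = 1 / (1 + 10^+1.49 + 10^-0.17)
   = 1 / (1 + 30.903 + 0.67608) = 1/32.579 = 0.03069
[CO3²⁻] = α₂ × DIC = 0.03069 × 3.44 = 0.1056 mmol/kg
Ksp = 10^(−6.49) = 3.236×10^-7
Ω = [Ca²⁺][CO3²⁻]/Ksp = (7.04×10^-3)(1.056×10^-4) / 3.236×10^-7 = 2.30

Ω = 2.30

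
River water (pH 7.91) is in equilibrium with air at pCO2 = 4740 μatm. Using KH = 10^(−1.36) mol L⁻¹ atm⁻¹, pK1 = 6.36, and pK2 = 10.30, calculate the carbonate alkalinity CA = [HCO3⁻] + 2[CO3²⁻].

[CO2*] = KH · pCO2 = 10^(−1.36) × 4740×10^-6 = 2.069×10^-4 mol/L
α₀ = 1/(1 + K1/[H⁺] + K1K2/[H⁺]²) = 1/(1 + 10^+1.55 + 10^-0.84) = 0.02730
DIC = [CO2*]/α₀ = 2.069×10^-4 / 0.02730 = 7.578 mmol/L
CA = (α₁ + 2α₂)·DIC = (0.9688 + 2×0.003946) × 7.578 = 7.40 mmol/L

CA = 7.40 mmol/L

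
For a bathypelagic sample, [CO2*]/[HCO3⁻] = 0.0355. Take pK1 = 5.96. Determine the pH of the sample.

pH = 7.41

From K1 = [H⁺][HCO3⁻]/[CO2*]:  pH = pK1 − log₁₀([CO2*]/[HCO3⁻])
log₁₀(0.0355) = -1.450
pH = 5.96 − (-1.450) = 7.41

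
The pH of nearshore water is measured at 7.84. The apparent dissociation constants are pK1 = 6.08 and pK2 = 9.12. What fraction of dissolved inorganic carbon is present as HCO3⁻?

α₁ = 0.935

α₁ = 1 / (1 + [H⁺]/K1 + K2/[H⁺]) = 1 / (1 + 10^-1.76 + 10^-1.28)
   = 1 / (1 + 0.017378 + 0.052481) = 1/1.0699 = 0.9347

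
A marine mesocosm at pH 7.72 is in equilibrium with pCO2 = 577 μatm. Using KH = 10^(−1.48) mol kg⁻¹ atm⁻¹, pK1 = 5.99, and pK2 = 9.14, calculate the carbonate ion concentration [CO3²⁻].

[CO3²⁻] = 0.0390 mmol/kg

[CO2*] = KH · pCO2 = 10^(−1.48) × 577×10^-6 = 1.911×10^-5 mol/kg
α₀ = 1/(1 + K1/[H⁺] + K1K2/[H⁺]²) = 1/(1 + 10^+1.73 + 10^+0.31) = 0.01762
DIC = [CO2*]/α₀ = 1.911×10^-5 / 0.01762 = 1.084 mmol/kg
[CO3²⁻] = α₂·DIC; α₂ = 0.03598, so [CO3²⁻] = 0.03598 × 1.084 = 0.0390 mmol/kg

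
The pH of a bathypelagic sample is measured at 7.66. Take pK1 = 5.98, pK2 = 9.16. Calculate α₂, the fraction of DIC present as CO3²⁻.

α₂ = 0.0300

α₂ = 1 / (1 + [H⁺]/K2 + [H⁺]²/(K1K2)) = 1 / (1 + 10^+1.50 + 10^-0.18)
   = 1 / (1 + 31.623 + 0.66069) = 1/33.283 = 0.03004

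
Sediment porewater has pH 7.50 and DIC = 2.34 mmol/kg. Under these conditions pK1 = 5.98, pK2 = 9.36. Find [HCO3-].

[HCO3⁻] = 2.24 mmol/kg

α₁ = 1 / (1 + [H⁺]/K1 + K2/[H⁺]) = 1 / (1 + 10^-1.52 + 10^-1.86)
   = 1 / (1 + 0.030200 + 0.013804) = 1/1.0440 = 0.9579
[HCO3⁻] = α₁ × DIC = 0.9579 × 2.34 = 2.24 mmol/kg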